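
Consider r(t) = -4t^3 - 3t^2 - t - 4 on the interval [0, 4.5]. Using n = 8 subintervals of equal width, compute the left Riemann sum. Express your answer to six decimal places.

-415.564453

Δt = (4.5 − 0)/8 = 0.5625.
Left endpoints: 0, 0.5625, 1.125, 1.6875, 2.25, 2.8125, 3.375, 3.9375.
r(0) = -4, r(0.5625) = -6373/1024, r(1.125) = -14.6171875, r(1.6875) = -34255/1024, r(2.25) = -67, r(2.8125) = -122401/1024, r(3.375) = -195.3203125, r(3.9375) = -305803/1024.
Sum = Δt · [r(0) + r(0.5625) + r(1.125) + ...].
Sum ≈ -415.564453.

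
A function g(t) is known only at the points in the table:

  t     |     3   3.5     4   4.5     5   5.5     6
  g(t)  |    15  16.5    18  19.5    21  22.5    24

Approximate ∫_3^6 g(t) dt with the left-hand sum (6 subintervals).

56.25

Δt = 0.5.
Sum = 0.5·[15 + 16.5 + 18 + 19.5 + 21 + 22.5] = 56.25.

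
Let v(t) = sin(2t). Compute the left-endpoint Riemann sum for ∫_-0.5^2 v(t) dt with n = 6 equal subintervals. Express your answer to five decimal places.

Δt = (2 − (-0.5))/6 = 5/12.
Left endpoints: -0.5, -1/12, 1/3, 0.75, 7/6, 19/12.
v(-0.5) ≈ -0.84147, v(-1/12) ≈ -0.16590, v(1/3) ≈ 0.61837, v(0.75) ≈ 0.99749, v(7/6) ≈ 0.72309, v(19/12) ≈ -0.02507.
Sum = Δt · [v(-0.5) + v(-1/12) + v(1/3) + ...].
Sum ≈ 0.54438.

0.54438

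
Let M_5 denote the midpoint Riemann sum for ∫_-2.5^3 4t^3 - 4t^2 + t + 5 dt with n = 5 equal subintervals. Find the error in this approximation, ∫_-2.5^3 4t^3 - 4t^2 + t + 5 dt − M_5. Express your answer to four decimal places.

Exact integral: ∫_-2.5^3 f(t) dt ≈ 13.979167.
M_5 = 14.53375.
Error ≈ 13.979167 − 14.53375 ≈ -0.5546.

-0.5546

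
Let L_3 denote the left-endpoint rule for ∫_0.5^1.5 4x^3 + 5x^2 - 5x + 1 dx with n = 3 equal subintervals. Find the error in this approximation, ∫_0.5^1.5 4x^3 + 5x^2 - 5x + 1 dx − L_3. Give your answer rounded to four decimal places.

Exact integral: ∫_0.5^1.5 f(x) dx ≈ 6.416667.
L_3 ≈ 3.731481.
Error ≈ 6.416667 − 3.731481 ≈ 2.6852.

2.6852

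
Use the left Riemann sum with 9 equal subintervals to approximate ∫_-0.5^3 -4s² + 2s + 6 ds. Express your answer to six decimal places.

Δs = (3 − (-0.5))/9 = 7/18.
Left endpoints: -0.5, -1/9, 5/18, 2/3, 19/18, 13/9, 11/6, 20/9, 47/18.
f(-0.5) = 4, f(-1/9) = 464/81, f(5/18) = 506/81, f(2/3) = 50/9, f(19/18) = 296/81, f(13/9) = 44/81, f(11/6) = -34/9, f(20/9) = -754/81, f(47/18) = -1300/81.
Sum = Δs · [f(-0.5) + f(-1/9) + f(5/18) + ...].
Sum ≈ -1.325103.

-1.325103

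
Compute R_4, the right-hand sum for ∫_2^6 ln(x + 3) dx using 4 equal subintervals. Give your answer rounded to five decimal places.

Δx = (6 − 2)/4 = 1.
Right endpoints: 3, 4, 5, 6.
f(3) ≈ 1.79176, f(4) ≈ 1.94591, f(5) ≈ 2.07944, f(6) ≈ 2.19722.
Sum = Δx · [f(3) + f(4) + f(5) + f(6)].
Sum ≈ 8.01434.

8.01434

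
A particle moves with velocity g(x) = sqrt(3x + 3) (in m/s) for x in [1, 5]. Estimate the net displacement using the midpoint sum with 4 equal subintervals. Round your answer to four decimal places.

Δx = (5 − 1)/4 = 1.
Midpoints: 1.5, 2.5, 3.5, 4.5.
g(1.5) ≈ 2.7386, g(2.5) ≈ 3.2404, g(3.5) ≈ 3.6742, g(4.5) ≈ 4.0620.
Sum = Δx · [g(1.5) + g(2.5) + g(3.5) + g(4.5)].
Sum ≈ 13.7152.

13.7152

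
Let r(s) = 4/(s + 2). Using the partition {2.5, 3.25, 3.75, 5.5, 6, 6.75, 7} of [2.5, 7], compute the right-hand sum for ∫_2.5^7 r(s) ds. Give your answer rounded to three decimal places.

2.557

Subinterval widths: 0.75, 0.5, 1.75, 0.5, 0.75, 0.25.
Right endpoints: 3.25, 3.75, 5.5, 6, 6.75, 7.
r(3.25) = 16/21, r(3.75) = 16/23, r(5.5) = 8/15, r(6) = 0.5, r(6.75) = 16/35, r(7) = 4/9.
Sum = Σ Δs_i · r(s_i).
Sum ≈ 2.557.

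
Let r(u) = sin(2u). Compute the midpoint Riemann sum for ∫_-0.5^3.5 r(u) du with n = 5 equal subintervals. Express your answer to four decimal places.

Δu = (3.5 − (-0.5))/5 = 0.8.
Midpoints: -0.1, 0.7, 1.5, 2.3, 3.1.
r(-0.1) ≈ -0.1987, r(0.7) ≈ 0.9854, r(1.5) ≈ 0.1411, r(2.3) ≈ -0.9937, r(3.1) ≈ -0.0831.
Sum = Δu · [r(-0.1) + r(0.7) + r(1.5) + r(2.3) + r(3.1)].
Sum ≈ -0.1191.

-0.1191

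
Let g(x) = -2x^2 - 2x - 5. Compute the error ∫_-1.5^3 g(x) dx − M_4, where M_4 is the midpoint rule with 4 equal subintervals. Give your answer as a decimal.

Exact integral: ∫_-1.5^3 g(x) dx = -49.5.
M_4 = -48.55078125.
Error = -49.5 − (-48.55078125) = -0.94921875.

-0.94921875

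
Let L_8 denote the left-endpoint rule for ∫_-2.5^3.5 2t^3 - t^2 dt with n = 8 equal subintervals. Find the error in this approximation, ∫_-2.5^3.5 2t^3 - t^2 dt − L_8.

40.5

Exact integral: ∫_-2.5^3.5 f(t) dt = 36.
L_8 = -4.5.
Error = 36 − (-4.5) = 40.5.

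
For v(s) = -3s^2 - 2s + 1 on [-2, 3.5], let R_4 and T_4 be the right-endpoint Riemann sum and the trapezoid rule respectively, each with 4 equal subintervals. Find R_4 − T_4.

-24.578125

R_4 = -83.40234375.
T_4 = -58.82421875.
R_4 − T_4 = -24.578125.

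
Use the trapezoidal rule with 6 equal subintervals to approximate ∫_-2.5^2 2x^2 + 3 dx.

Δx = (2 − (-2.5))/6 = 0.75.
f(-2.5) = 15.5, f(-1.75) = 9.125, f(-1) = 5, f(-0.25) = 3.125, f(0.5) = 3.5, f(1.25) = 6.125, f(2) = 11.
T_6 = (Δx/2)·[f(x_0) + 2f(x_1) + ... + 2f(x_{5}) + f(x_6)].
Sum = 30.09375.

30.09375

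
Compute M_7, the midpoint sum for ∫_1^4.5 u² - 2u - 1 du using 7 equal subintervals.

Δu = (4.5 − 1)/7 = 0.5.
Midpoints: 1.25, 1.75, 2.25, 2.75, 3.25, 3.75, 4.25.
f(1.25) = -1.9375, f(1.75) = -1.4375, f(2.25) = -0.4375, f(2.75) = 1.0625, f(3.25) = 3.0625, f(3.75) = 5.5625, f(4.25) = 8.5625.
Sum = Δu · [f(1.25) + f(1.75) + f(2.25) + ...].
Sum = 7.21875.

7.21875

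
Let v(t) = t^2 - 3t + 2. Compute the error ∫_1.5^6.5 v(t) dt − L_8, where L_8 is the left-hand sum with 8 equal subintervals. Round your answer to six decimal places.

Exact integral: ∫_1.5^6.5 v(t) dt ≈ 40.41666667.
L_8 = 32.9296875.
Error ≈ 40.41666667 − 32.9296875 ≈ 7.486979.

7.486979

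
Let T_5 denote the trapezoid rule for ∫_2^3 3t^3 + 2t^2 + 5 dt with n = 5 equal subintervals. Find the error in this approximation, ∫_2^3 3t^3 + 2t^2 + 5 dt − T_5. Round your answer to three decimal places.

Exact integral: ∫_2^3 f(t) dt ≈ 66.41667.
T_5 = 66.58.
Error ≈ 66.41667 − 66.58 ≈ -0.163.

-0.163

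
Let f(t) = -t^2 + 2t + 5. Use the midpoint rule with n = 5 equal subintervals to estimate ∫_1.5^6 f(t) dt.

Δt = (6 − 1.5)/5 = 0.9.
Midpoints: 1.95, 2.85, 3.75, 4.65, 5.55.
f(1.95) = 5.0975, f(2.85) = 2.5775, f(3.75) = -1.5625, f(4.65) = -7.3225, f(5.55) = -14.7025.
Sum = Δt · [f(1.95) + f(2.85) + f(3.75) + f(4.65) + f(5.55)].
Sum = -14.32125.

-14.32125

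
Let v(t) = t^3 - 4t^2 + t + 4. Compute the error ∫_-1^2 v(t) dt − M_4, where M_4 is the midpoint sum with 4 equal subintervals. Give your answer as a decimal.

Exact integral: ∫_-1^2 v(t) dt = 5.25.
M_4 = 5.6015625.
Error = 5.25 − 5.6015625 = -0.3515625.

-0.3515625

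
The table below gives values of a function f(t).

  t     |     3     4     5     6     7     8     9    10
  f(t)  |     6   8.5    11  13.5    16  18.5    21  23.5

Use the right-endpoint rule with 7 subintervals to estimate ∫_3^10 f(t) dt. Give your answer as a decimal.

Δt = 1.
Sum = 1·[8.5 + 11 + 13.5 + 16 + 18.5 + 21 + 23.5] = 112.

112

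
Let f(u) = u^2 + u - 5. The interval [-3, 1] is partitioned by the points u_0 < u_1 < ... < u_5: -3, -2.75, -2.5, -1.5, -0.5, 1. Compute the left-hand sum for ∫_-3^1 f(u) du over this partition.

-13.171875

Subinterval widths: 0.25, 0.25, 1, 1, 1.5.
Left endpoints: -3, -2.75, -2.5, -1.5, -0.5.
f(-3) = 1, f(-2.75) = -0.1875, f(-2.5) = -1.25, f(-1.5) = -4.25, f(-0.5) = -5.25.
Sum = Σ Δu_i · f(u_i).
Sum = -13.171875.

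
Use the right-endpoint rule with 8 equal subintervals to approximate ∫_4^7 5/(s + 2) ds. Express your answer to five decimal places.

Δs = (7 − 4)/8 = 0.375.
Right endpoints: 4.375, 4.75, 5.125, 5.5, 5.875, 6.25, 6.625, 7.
f(4.375) = 40/51, f(4.75) = 20/27, f(5.125) = 40/57, f(5.5) = 2/3, f(5.875) = 40/63, f(6.25) = 20/33, f(6.625) = 40/69, f(7) = 5/9.
Sum = Δs · [f(4.375) + f(4.75) + f(5.125) + ...].
Sum ≈ 1.97615.

1.97615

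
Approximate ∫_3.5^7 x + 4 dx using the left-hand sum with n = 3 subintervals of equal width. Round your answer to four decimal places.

Δx = (7 − 3.5)/3 = 7/6.
Left endpoints: 3.5, 14/3, 35/6.
f(3.5) = 7.5, f(14/3) = 26/3, f(35/6) = 59/6.
Sum = Δx · [f(3.5) + f(14/3) + f(35/6)].
Sum ≈ 30.3333.

30.3333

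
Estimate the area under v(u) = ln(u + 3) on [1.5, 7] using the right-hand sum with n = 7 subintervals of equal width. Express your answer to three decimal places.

Δu = (7 − 1.5)/7 = 11/14.
Right endpoints: 16/7, 43/14, 27/7, 65/14, 38/7, 87/14, 7.
v(16/7) ≈ 1.665, v(43/14) ≈ 1.804, v(27/7) ≈ 1.925, v(65/14) ≈ 2.034, v(38/7) ≈ 2.132, v(87/14) ≈ 2.221, v(7) ≈ 2.303.
Sum = Δu · [v(16/7) + v(43/14) + v(27/7) + ...].
Sum ≈ 11.065.

11.065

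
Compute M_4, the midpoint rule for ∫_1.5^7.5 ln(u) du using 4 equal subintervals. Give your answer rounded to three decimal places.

8.551

Δu = (7.5 − 1.5)/4 = 1.5.
Midpoints: 2.25, 3.75, 5.25, 6.75.
f(2.25) ≈ 0.811, f(3.75) ≈ 1.322, f(5.25) ≈ 1.658, f(6.75) ≈ 1.910.
Sum = Δu · [f(2.25) + f(3.75) + f(5.25) + f(6.75)].
Sum ≈ 8.551.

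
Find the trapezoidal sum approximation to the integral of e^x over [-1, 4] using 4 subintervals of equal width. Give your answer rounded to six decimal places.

61.114201

Δx = (4 − (-1))/4 = 1.25.
f(-1) ≈ 0.367879, f(0.25) ≈ 1.284025, f(1.5) ≈ 4.481689, f(2.75) ≈ 15.642632, f(4) ≈ 54.598150.
T_4 = (Δx/2)·[f(x_0) + 2f(x_1) + 2f(x_2) + 2f(x_3) + f(x_4)].
Sum ≈ 61.114201.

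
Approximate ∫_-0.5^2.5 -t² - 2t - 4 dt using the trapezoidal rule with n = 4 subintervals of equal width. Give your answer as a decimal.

-23.53125

Δt = (2.5 − (-0.5))/4 = 0.75.
f(-0.5) = -3.25, f(0.25) = -4.5625, f(1) = -7, f(1.75) = -10.5625, f(2.5) = -15.25.
T_4 = (Δt/2)·[f(t_0) + 2f(t_1) + 2f(t_2) + 2f(t_3) + f(t_4)].
Sum = -23.53125.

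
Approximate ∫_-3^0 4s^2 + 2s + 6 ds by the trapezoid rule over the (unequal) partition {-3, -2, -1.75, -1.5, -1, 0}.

Subinterval widths: 1, 0.25, 0.25, 0.5, 1.
f(-3) = 36, f(-2) = 18, f(-1.75) = 14.75, f(-1.5) = 12, f(-1) = 8, f(0) = 6.
On each subinterval the trapezoid contributes (Δs_i/2)·[f(s_{i-1}) + f(s_i)].
Sum = 46.4375.

46.4375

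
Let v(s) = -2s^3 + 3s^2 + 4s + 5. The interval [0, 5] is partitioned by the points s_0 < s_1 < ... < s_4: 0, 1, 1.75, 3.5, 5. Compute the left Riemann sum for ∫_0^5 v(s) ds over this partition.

-14.1796875

Subinterval widths: 1, 0.75, 1.75, 1.5.
Left endpoints: 0, 1, 1.75, 3.5.
v(0) = 5, v(1) = 10, v(1.75) = 10.46875, v(3.5) = -30.
Sum = Σ Δs_i · v(s_i).
Sum = -14.1796875.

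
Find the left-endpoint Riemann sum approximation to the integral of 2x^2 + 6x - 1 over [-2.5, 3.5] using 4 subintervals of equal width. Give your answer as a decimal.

19.5

Δx = (3.5 − (-2.5))/4 = 1.5.
Left endpoints: -2.5, -1, 0.5, 2.
f(-2.5) = -3.5, f(-1) = -5, f(0.5) = 2.5, f(2) = 19.
Sum = Δx · [f(-2.5) + f(-1) + f(0.5) + f(2)].
Sum = 19.5.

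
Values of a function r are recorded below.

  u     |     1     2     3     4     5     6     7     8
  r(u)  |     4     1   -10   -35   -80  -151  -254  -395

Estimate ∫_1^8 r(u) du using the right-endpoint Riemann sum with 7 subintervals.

Δu = 1.
Sum = 1·[1 + (-10) + (-35) + (-80) + (-151) + (-254) + (-395)] = -924.

-924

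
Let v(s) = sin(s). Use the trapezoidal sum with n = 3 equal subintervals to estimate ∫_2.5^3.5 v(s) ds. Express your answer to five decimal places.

Δs = (3.5 − 2.5)/3 = 1/3.
v(2.5) ≈ 0.59847, v(17/6) ≈ 0.30340, v(19/6) ≈ -0.02507, v(3.5) ≈ -0.35078.
T_3 = (Δs/2)·[v(s_0) + 2v(s_1) + 2v(s_2) + v(s_3)].
Sum ≈ 0.13406.

0.13406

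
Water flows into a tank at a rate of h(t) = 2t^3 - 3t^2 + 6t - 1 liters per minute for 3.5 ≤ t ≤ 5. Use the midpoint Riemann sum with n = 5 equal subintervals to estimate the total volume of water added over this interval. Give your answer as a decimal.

Δt = (5 − 3.5)/5 = 0.3.
Midpoints: 3.65, 3.95, 4.25, 4.55, 4.85.
h(3.65) = 78.18675, h(3.95) = 99.15225, h(4.25) = 123.84375, h(4.55) = 152.58525, h(4.85) = 185.70075.
Sum = Δt · [h(3.65) + h(3.95) + h(4.25) + h(4.55) + h(4.85)].
Sum = 191.840625.

191.840625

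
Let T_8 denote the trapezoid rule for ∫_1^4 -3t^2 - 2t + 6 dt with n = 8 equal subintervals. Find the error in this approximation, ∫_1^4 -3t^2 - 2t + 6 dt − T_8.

0.2109375

Exact integral: ∫_1^4 f(t) dt = -60.
T_8 = -60.2109375.
Error = -60 − (-60.2109375) = 0.2109375.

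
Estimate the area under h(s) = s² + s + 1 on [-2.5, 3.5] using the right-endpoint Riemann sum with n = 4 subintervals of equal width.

Δs = (3.5 − (-2.5))/4 = 1.5.
Right endpoints: -1, 0.5, 2, 3.5.
h(-1) = 1, h(0.5) = 1.75, h(2) = 7, h(3.5) = 16.75.
Sum = Δs · [h(-1) + h(0.5) + h(2) + h(3.5)].
Sum = 39.75.

39.75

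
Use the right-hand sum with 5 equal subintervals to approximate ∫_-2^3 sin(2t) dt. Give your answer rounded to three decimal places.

Δt = (3 − (-2))/5 = 1.
Right endpoints: -1, 0, 1, 2, 3.
f(-1) ≈ -0.909, f(0) ≈ 0.000, f(1) ≈ 0.909, f(2) ≈ -0.757, f(3) ≈ -0.279.
Sum = Δt · [f(-1) + f(0) + f(1) + f(2) + f(3)].
Sum ≈ -1.036.

-1.036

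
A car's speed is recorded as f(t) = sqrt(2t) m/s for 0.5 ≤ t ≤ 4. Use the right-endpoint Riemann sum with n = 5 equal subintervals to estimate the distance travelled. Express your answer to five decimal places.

7.82346

Δt = (4 − 0.5)/5 = 0.7.
Right endpoints: 1.2, 1.9, 2.6, 3.3, 4.
f(1.2) ≈ 1.54919, f(1.9) ≈ 1.94936, f(2.6) ≈ 2.28035, f(3.3) ≈ 2.56905, f(4) ≈ 2.82843.
Sum = Δt · [f(1.2) + f(1.9) + f(2.6) + f(3.3) + f(4)].
Sum ≈ 7.82346.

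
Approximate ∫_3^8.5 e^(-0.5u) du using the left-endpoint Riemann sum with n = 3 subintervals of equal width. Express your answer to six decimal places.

0.638042

Δu = (8.5 − 3)/3 = 11/6.
Left endpoints: 3, 29/6, 20/3.
f(3) ≈ 0.223130, f(29/6) ≈ 0.089219, f(20/3) ≈ 0.035674.
Sum = Δu · [f(3) + f(29/6) + f(20/3)].
Sum ≈ 0.638042.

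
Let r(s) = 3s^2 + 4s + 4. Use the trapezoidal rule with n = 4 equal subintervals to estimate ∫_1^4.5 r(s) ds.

143.96484375

Δs = (4.5 − 1)/4 = 0.875.
r(1) = 11, r(1.875) = 22.046875, r(2.75) = 37.6875, r(3.625) = 57.921875, r(4.5) = 82.75.
T_4 = (Δs/2)·[r(s_0) + 2r(s_1) + 2r(s_2) + 2r(s_3) + r(s_4)].
Sum = 143.96484375.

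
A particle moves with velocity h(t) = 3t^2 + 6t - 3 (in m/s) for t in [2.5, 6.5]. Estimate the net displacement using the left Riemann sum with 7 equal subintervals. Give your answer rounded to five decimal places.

317.93878

Δt = (6.5 − 2.5)/7 = 4/7.
Left endpoints: 2.5, 43/14, 51/14, 59/14, 67/14, 75/14, 83/14.
h(2.5) = 30.75, h(43/14) = 8571/196, h(51/14) = 11499/196, h(59/14) = 14811/196, h(67/14) = 18507/196, h(75/14) = 22587/196, h(83/14) = 27051/196.
Sum = Δt · [h(2.5) + h(43/14) + h(51/14) + ...].
Sum ≈ 317.93878.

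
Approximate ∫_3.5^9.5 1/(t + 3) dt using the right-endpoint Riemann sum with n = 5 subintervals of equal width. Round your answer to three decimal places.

Δt = (9.5 − 3.5)/5 = 1.2.
Right endpoints: 4.7, 5.9, 7.1, 8.3, 9.5.
f(4.7) = 10/77, f(5.9) = 10/89, f(7.1) = 10/101, f(8.3) = 10/113, f(9.5) = 0.08.
Sum = Δt · [f(4.7) + f(5.9) + f(7.1) + f(8.3) + f(9.5)].
Sum ≈ 0.612.

0.612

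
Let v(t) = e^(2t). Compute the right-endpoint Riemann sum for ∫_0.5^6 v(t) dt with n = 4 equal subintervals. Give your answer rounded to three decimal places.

Δt = (6 − 0.5)/4 = 1.375.
Right endpoints: 1.875, 3.25, 4.625, 6.
v(1.875) ≈ 42.521, v(3.25) ≈ 665.142, v(4.625) ≈ 10404.566, v(6) ≈ 162754.791.
Sum = Δt · [v(1.875) + v(3.25) + v(4.625) + v(6)].
Sum ≈ 239067.152.

239067.152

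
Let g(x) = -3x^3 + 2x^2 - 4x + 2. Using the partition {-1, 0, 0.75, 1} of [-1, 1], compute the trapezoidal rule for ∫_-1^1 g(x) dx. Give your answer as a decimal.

Subinterval widths: 1, 0.75, 0.25.
g(-1) = 11, g(0) = 2, g(0.75) = -1.140625, g(1) = -3.
On each subinterval the trapezoid contributes (Δx_i/2)·[g(x_{i-1}) + g(x_i)].
Sum = 6.3046875.

6.3046875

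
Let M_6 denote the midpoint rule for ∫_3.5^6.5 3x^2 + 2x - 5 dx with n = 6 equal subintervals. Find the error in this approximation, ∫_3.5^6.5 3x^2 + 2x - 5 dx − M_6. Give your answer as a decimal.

0.1875

Exact integral: ∫_3.5^6.5 f(x) dx = 246.75.
M_6 = 246.5625.
Error = 246.75 − 246.5625 = 0.1875.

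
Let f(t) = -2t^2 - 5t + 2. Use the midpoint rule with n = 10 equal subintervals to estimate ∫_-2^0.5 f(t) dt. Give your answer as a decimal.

8.984375

Δt = (0.5 − (-2))/10 = 0.25.
Midpoints: -1.875, -1.625, -1.375, -1.125, -0.875, -0.625, -0.375, -0.125, 0.125, 0.375.
f(-1.875) = 4.34375, f(-1.625) = 4.84375, f(-1.375) = 5.09375, f(-1.125) = 5.09375, f(-0.875) = 4.84375, f(-0.625) = 4.34375, f(-0.375) = 3.59375, f(-0.125) = 2.59375, f(0.125) = 1.34375, f(0.375) = -0.15625.
Sum = Δt · [f(-1.875) + f(-1.625) + f(-1.375) + ...].
Sum = 8.984375.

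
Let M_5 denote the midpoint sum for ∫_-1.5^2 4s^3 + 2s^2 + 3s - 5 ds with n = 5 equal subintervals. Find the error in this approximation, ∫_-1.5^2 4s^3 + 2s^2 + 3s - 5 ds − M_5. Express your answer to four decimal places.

Exact integral: ∫_-1.5^2 f(s) ds ≈ 3.645833.
M_5 = 2.93125.
Error ≈ 3.645833 − 2.93125 ≈ 0.7146.

0.7146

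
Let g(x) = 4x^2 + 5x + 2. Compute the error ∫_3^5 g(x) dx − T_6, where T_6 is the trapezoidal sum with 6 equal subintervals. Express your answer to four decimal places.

Exact integral: ∫_3^5 g(x) dx ≈ 174.666667.
T_6 ≈ 174.814815.
Error ≈ 174.666667 − 174.814815 ≈ -0.1481.

-0.1481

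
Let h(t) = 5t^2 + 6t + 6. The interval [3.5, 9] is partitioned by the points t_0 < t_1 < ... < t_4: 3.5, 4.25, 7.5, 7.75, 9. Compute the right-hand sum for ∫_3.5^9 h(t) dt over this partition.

1840.625

Subinterval widths: 0.75, 3.25, 0.25, 1.25.
Right endpoints: 4.25, 7.5, 7.75, 9.
h(4.25) = 121.8125, h(7.5) = 332.25, h(7.75) = 352.8125, h(9) = 465.
Sum = Σ Δt_i · h(t_i).
Sum = 1840.625.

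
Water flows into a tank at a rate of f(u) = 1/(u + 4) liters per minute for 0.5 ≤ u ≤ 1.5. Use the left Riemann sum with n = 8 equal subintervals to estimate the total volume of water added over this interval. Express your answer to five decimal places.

0.20322

Δu = (1.5 − 0.5)/8 = 0.125.
Left endpoints: 0.5, 0.625, 0.75, 0.875, 1, 1.125, 1.25, 1.375.
f(0.5) = 2/9, f(0.625) = 8/37, f(0.75) = 4/19, f(0.875) = 8/39, f(1) = 0.2, f(1.125) = 8/41, f(1.25) = 4/21, f(1.375) = 8/43.
Sum = Δu · [f(0.5) + f(0.625) + f(0.75) + ...].
Sum ≈ 0.20322.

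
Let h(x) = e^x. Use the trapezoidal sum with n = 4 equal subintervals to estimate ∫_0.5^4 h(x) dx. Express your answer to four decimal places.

56.2854

Δx = (4 − 0.5)/4 = 0.875.
h(0.5) ≈ 1.6487, h(1.375) ≈ 3.9551, h(2.25) ≈ 9.4877, h(3.125) ≈ 22.7599, h(4) ≈ 54.5982.
T_4 = (Δx/2)·[h(x_0) + 2h(x_1) + 2h(x_2) + 2h(x_3) + h(x_4)].
Sum ≈ 56.2854.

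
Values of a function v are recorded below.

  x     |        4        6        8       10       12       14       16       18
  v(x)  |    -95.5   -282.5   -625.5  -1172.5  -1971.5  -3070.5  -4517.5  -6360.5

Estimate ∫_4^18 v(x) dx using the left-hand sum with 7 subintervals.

Δx = 2.
Sum = 2·[(-95.5) + (-282.5) + (-625.5) + (-1172.5) + (-1971.5) + (-3070.5) + (-4517.5)] = -23471.

-23471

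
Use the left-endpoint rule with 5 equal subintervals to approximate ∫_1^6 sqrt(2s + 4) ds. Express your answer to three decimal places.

15.646

Δs = (6 − 1)/5 = 1.
Left endpoints: 1, 2, 3, 4, 5.
f(1) ≈ 2.449, f(2) ≈ 2.828, f(3) ≈ 3.162, f(4) ≈ 3.464, f(5) ≈ 3.742.
Sum = Δs · [f(1) + f(2) + f(3) + f(4) + f(5)].
Sum ≈ 15.646.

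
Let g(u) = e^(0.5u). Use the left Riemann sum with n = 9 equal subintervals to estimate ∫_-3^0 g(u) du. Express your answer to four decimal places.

1.4279

Δu = (0 − (-3))/9 = 1/3.
Left endpoints: -3, -8/3, -7/3, -2, -5/3, -4/3, -1, -2/3, -1/3.
g(-3) ≈ 0.2231, g(-8/3) ≈ 0.2636, g(-7/3) ≈ 0.3114, g(-2) ≈ 0.3679, g(-5/3) ≈ 0.4346, g(-4/3) ≈ 0.5134, g(-1) ≈ 0.6065, g(-2/3) ≈ 0.7165, g(-1/3) ≈ 0.8465.
Sum = Δu · [g(-3) + g(-8/3) + g(-7/3) + ...].
Sum ≈ 1.4279.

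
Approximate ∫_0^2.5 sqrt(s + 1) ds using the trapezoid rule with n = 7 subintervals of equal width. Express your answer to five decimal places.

3.69613

Δs = (2.5 − 0)/7 = 5/14.
f(0) ≈ 1.00000, f(5/14) ≈ 1.16496, f(5/7) ≈ 1.30931, f(15/14) ≈ 1.43925, f(10/7) ≈ 1.55839, f(25/14) ≈ 1.66905, f(15/7) ≈ 1.77281, f(2.5) ≈ 1.87083.
T_7 = (Δs/2)·[f(s_0) + 2f(s_1) + ... + 2f(s_{6}) + f(s_7)].
Sum ≈ 3.69613.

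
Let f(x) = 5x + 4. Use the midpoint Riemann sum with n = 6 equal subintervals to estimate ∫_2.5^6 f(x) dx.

Δx = (6 − 2.5)/6 = 7/12.
Midpoints: 67/24, 3.375, 95/24, 109/24, 5.125, 137/24.
f(67/24) = 431/24, f(3.375) = 20.875, f(95/24) = 571/24, f(109/24) = 641/24, f(5.125) = 29.625, f(137/24) = 781/24.
Sum = Δx · [f(67/24) + f(3.375) + f(95/24) + ...].
Sum = 88.375.

88.375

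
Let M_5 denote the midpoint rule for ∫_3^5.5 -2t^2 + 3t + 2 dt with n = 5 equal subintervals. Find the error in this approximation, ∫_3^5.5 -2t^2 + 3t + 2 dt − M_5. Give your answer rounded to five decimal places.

Exact integral: ∫_3^5.5 f(t) dt ≈ -56.0416667.
M_5 = -55.9375.
Error ≈ -56.0416667 − (-55.9375) ≈ -0.10417.

-0.10417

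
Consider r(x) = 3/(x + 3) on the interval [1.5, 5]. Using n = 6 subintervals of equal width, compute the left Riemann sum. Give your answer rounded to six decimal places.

1.814027

Δx = (5 − 1.5)/6 = 7/12.
Left endpoints: 1.5, 25/12, 8/3, 3.25, 23/6, 53/12.
r(1.5) = 2/3, r(25/12) = 36/61, r(8/3) = 9/17, r(3.25) = 0.48, r(23/6) = 18/41, r(53/12) = 36/89.
Sum = Δx · [r(1.5) + r(25/12) + r(8/3) + ...].
Sum ≈ 1.814027.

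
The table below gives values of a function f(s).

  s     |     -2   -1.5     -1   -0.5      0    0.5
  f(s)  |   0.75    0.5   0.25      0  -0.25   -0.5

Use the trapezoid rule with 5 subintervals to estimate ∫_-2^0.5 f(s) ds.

0.3125

Δs = 0.5.
T_5 = (0.5/2)·[0.75 + 2·0.5 + 2·0.25 + 2·0 + 2·(-0.25) + (-0.5)] = 0.3125.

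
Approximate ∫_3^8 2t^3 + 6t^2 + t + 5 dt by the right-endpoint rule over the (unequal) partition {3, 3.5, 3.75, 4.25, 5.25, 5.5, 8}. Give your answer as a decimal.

4417.8203125

Subinterval widths: 0.5, 0.25, 0.5, 1, 0.25, 2.5.
Right endpoints: 3.5, 3.75, 4.25, 5.25, 5.5, 8.
f(3.5) = 167.75, f(3.75) = 198.59375, f(4.25) = 271.15625, f(5.25) = 465.03125, f(5.5) = 524.75, f(8) = 1421.
Sum = Σ Δt_i · f(t_i).
Sum = 4417.8203125.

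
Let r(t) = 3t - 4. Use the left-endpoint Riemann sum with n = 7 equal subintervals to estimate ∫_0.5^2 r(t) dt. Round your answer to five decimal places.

-0.85714

Δt = (2 − 0.5)/7 = 3/14.
Left endpoints: 0.5, 5/7, 13/14, 8/7, 19/14, 11/7, 25/14.
r(0.5) = -2.5, r(5/7) = -13/7, r(13/14) = -17/14, r(8/7) = -4/7, r(19/14) = 1/14, r(11/7) = 5/7, r(25/14) = 19/14.
Sum = Δt · [r(0.5) + r(5/7) + r(13/14) + ...].
Sum ≈ -0.85714.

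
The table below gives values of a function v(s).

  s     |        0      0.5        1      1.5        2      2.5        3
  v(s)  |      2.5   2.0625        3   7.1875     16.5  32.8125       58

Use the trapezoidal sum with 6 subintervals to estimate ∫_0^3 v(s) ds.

Δs = 0.5.
T_6 = (0.5/2)·[2.5 + 2·2.0625 + 2·3 + 2·7.1875 + 2·16.5 + 2·32.8125 + 58] = 45.90625.

45.90625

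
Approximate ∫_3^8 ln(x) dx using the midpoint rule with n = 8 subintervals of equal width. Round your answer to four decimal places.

Δx = (8 − 3)/8 = 0.625.
Midpoints: 3.3125, 3.9375, 4.5625, 5.1875, 5.8125, 6.4375, 7.0625, 7.6875.
f(3.3125) ≈ 1.1977, f(3.9375) ≈ 1.3705, f(4.5625) ≈ 1.5179, f(5.1875) ≈ 1.6463, f(5.8125) ≈ 1.7600, f(6.4375) ≈ 1.8621, f(7.0625) ≈ 1.9548, f(7.6875) ≈ 2.0396.
Sum = Δx · [f(3.3125) + f(3.9375) + f(4.5625) + ...].
Sum ≈ 8.3431.

8.3431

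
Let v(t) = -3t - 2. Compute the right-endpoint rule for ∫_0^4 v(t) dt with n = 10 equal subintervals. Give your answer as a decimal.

Δt = (4 − 0)/10 = 0.4.
Right endpoints: 0.4, 0.8, 1.2, 1.6, 2, 2.4, 2.8, 3.2, 3.6, 4.
v(0.4) = -3.2, v(0.8) = -4.4, v(1.2) = -5.6, v(1.6) = -6.8, v(2) = -8, v(2.4) = -9.2, v(2.8) = -10.4, v(3.2) = -11.6, v(3.6) = -12.8, v(4) = -14.
Sum = Δt · [v(0.4) + v(0.8) + v(1.2) + ...].
Sum = -34.4.

-34.4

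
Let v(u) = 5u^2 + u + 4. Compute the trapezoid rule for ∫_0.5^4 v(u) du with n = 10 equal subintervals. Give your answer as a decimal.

128.690625

Δu = (4 − 0.5)/10 = 0.35.
v(0.5) = 5.75, v(0.85) = 8.4625, v(1.2) = 12.4, v(1.55) = 17.5625, v(1.9) = 23.95, v(2.25) = 31.5625, v(2.6) = 40.4, v(2.95) = 50.4625, v(3.3) = 61.75, v(3.65) = 74.2625, v(4) = 88.
T_10 = (Δu/2)·[v(u_0) + 2v(u_1) + ... + 2v(u_{9}) + v(u_10)].
Sum = 128.690625.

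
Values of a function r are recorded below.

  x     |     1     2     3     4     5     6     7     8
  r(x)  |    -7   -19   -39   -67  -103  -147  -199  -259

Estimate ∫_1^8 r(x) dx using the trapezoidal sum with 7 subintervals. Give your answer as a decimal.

-707

Δx = 1.
T_7 = (1/2)·[(-7) + 2·(-19) + 2·(-39) + 2·(-67) + 2·(-103) + 2·(-147) + 2·(-199) + (-259)] = -707.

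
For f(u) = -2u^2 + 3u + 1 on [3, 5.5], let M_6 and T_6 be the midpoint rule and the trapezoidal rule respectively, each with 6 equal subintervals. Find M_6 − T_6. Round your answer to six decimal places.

M_6 ≈ -58.46932870.
T_6 ≈ -58.68634259.
M_6 − T_6 ≈ 0.217014.

0.217014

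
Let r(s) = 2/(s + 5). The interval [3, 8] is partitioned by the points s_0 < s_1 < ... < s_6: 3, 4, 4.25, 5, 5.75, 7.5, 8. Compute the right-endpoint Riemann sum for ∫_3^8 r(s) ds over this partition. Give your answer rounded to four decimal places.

Subinterval widths: 1, 0.25, 0.75, 0.75, 1.75, 0.5.
Right endpoints: 4, 4.25, 5, 5.75, 7.5, 8.
r(4) = 2/9, r(4.25) = 8/37, r(5) = 0.2, r(5.75) = 8/43, r(7.5) = 0.16, r(8) = 2/13.
Sum = Σ Δs_i · r(s_i).
Sum ≈ 0.9227.

0.9227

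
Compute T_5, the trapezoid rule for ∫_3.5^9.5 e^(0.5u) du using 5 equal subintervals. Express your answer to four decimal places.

226.2099

Δu = (9.5 − 3.5)/5 = 1.2.
f(3.5) ≈ 5.7546, f(4.7) ≈ 10.4856, f(5.9) ≈ 19.1060, f(7.1) ≈ 34.8133, f(8.3) ≈ 63.4340, f(9.5) ≈ 115.5843.
T_5 = (Δu/2)·[f(u_0) + 2f(u_1) + ... + 2f(u_{4}) + f(u_5)].
Sum ≈ 226.2099.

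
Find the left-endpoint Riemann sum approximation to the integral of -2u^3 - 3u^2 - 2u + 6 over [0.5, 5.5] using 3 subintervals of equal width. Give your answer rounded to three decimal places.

Δu = (5.5 − 0.5)/3 = 5/3.
Left endpoints: 0.5, 13/6, 23/6.
f(0.5) = 4, f(13/6) = -1769/54, f(23/6) = -4277/27.
Sum = Δu · [f(0.5) + f(13/6) + f(23/6)].
Sum ≈ -311.944.

-311.944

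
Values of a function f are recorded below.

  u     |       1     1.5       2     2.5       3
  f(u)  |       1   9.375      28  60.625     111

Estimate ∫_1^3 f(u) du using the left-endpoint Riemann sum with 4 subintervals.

Δu = 0.5.
Sum = 0.5·[1 + 9.375 + 28 + 60.625] = 49.5.

49.5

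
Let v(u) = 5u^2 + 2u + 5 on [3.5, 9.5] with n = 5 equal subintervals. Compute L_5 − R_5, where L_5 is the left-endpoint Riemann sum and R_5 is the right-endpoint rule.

-482.4

L_5 = 1231.5.
R_5 = 1713.9.
L_5 − R_5 = -482.4.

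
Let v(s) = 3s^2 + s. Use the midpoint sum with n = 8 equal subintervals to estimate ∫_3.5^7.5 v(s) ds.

Δs = (7.5 − 3.5)/8 = 0.5.
Midpoints: 3.75, 4.25, 4.75, 5.25, 5.75, 6.25, 6.75, 7.25.
v(3.75) = 45.9375, v(4.25) = 58.4375, v(4.75) = 72.4375, v(5.25) = 87.9375, v(5.75) = 104.9375, v(6.25) = 123.4375, v(6.75) = 143.4375, v(7.25) = 164.9375.
Sum = Δs · [v(3.75) + v(4.25) + v(4.75) + ...].
Sum = 400.75.

400.75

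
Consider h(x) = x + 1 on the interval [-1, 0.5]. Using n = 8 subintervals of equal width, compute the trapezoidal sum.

Δx = (0.5 − (-1))/8 = 0.1875.
h(-1) = 0, h(-0.8125) = 0.1875, h(-0.625) = 0.375, h(-0.4375) = 0.5625, h(-0.25) = 0.75, h(-0.0625) = 0.9375, h(0.125) = 1.125, h(0.3125) = 1.3125, h(0.5) = 1.5.
T_8 = (Δx/2)·[h(x_0) + 2h(x_1) + ... + 2h(x_{7}) + h(x_8)].
Sum = 1.125.

1.125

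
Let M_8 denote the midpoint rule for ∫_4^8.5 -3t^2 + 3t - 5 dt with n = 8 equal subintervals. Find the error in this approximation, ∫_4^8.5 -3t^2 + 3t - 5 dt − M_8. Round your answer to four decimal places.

Exact integral: ∫_4^8.5 f(t) dt = -488.25.
M_8 ≈ -487.894043.
Error ≈ -488.25 − (-487.894043) ≈ -0.3560.

-0.3560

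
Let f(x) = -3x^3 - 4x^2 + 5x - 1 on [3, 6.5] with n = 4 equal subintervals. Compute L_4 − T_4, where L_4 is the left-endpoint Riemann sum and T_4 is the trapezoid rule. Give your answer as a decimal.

L_4 ≈ -1173.9287109.
T_4 ≈ -1549.4677734.
L_4 − T_4 = 375.5390625.

375.5390625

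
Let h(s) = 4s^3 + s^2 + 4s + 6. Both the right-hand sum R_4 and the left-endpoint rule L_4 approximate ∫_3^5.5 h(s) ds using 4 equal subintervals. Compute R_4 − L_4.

367.96875

R_4 = 1130.46875.
L_4 = 762.5.
R_4 − L_4 = 367.96875.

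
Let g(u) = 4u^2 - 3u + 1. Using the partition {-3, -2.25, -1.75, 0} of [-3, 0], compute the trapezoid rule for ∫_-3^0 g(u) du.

56.4375

Subinterval widths: 0.75, 0.5, 1.75.
g(-3) = 46, g(-2.25) = 28, g(-1.75) = 18.5, g(0) = 1.
On each subinterval the trapezoid contributes (Δu_i/2)·[g(u_{i-1}) + g(u_i)].
Sum = 56.4375.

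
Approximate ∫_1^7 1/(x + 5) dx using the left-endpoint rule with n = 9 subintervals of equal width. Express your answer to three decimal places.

Δx = (7 − 1)/9 = 2/3.
Left endpoints: 1, 5/3, 7/3, 3, 11/3, 13/3, 5, 17/3, 19/3.
f(1) = 1/6, f(5/3) = 0.15, f(7/3) = 3/22, f(3) = 0.125, f(11/3) = 3/26, f(13/3) = 3/28, f(5) = 0.1, f(17/3) = 0.09375, f(19/3) = 3/34.
Sum = Δx · [f(1) + f(5/3) + f(7/3) + ...].
Sum ≈ 0.722.

0.722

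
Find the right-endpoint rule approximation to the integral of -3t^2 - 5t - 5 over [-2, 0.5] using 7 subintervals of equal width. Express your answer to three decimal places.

Δt = (0.5 − (-2))/7 = 5/14.
Right endpoints: -23/14, -9/7, -13/14, -4/7, -3/14, 1/7, 0.5.
f(-23/14) = -957/196, f(-9/7) = -173/49, f(-13/14) = -577/196, f(-4/7) = -153/49, f(-3/14) = -797/196, f(1/7) = -283/49, f(0.5) = -8.25.
Sum = Δt · [f(-23/14) + f(-9/7) + f(-13/14) + ...].
Sum ≈ -11.633.

-11.633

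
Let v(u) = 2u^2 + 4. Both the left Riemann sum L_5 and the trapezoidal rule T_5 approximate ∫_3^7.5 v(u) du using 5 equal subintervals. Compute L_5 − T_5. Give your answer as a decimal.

-42.525

L_5 = 239.94.
T_5 = 282.465.
L_5 − T_5 = -42.525.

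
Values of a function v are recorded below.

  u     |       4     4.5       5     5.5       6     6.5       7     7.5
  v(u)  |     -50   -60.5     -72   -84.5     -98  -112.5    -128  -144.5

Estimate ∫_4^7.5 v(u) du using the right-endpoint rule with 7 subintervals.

Δu = 0.5.
Sum = 0.5·[(-60.5) + (-72) + (-84.5) + (-98) + (-112.5) + (-128) + (-144.5)] = -350.

-350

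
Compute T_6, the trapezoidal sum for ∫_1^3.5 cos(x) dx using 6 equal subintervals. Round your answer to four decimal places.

Δx = (3.5 − 1)/6 = 5/12.
f(1) ≈ 0.5403, f(17/12) ≈ 0.1535, f(11/6) ≈ -0.2595, f(2.25) ≈ -0.6282, f(8/3) ≈ -0.8893, f(37/12) ≈ -0.9983, f(3.5) ≈ -0.9365.
T_6 = (Δx/2)·[f(x_0) + 2f(x_1) + ... + 2f(x_{5}) + f(x_6)].
Sum ≈ -1.1750.

-1.1750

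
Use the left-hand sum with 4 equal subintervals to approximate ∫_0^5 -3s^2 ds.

-82.03125

Δs = (5 − 0)/4 = 1.25.
Left endpoints: 0, 1.25, 2.5, 3.75.
f(0) = 0, f(1.25) = -4.6875, f(2.5) = -18.75, f(3.75) = -42.1875.
Sum = Δs · [f(0) + f(1.25) + f(2.5) + f(3.75)].
Sum = -82.03125.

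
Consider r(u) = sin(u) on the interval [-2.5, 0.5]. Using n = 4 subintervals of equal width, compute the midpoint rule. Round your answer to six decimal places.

Δu = (0.5 − (-2.5))/4 = 0.75.
Midpoints: -2.125, -1.375, -0.625, 0.125.
r(-2.125) ≈ -0.850320, r(-1.375) ≈ -0.980893, r(-0.625) ≈ -0.585097, r(0.125) ≈ 0.124675.
Sum = Δu · [r(-2.125) + r(-1.375) + r(-0.625) + r(0.125)].
Sum ≈ -1.718727.

-1.718727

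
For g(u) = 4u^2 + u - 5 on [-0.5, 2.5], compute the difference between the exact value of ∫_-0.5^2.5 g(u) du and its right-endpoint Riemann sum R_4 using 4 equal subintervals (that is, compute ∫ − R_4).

-11.25

Exact integral: ∫_-0.5^2.5 g(u) du = 9.
R_4 = 20.25.
Error = 9 − 20.25 = -11.25.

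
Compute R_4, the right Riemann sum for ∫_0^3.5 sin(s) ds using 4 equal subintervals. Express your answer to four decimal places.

Δs = (3.5 − 0)/4 = 0.875.
Right endpoints: 0.875, 1.75, 2.625, 3.5.
f(0.875) ≈ 0.7675, f(1.75) ≈ 0.9840, f(2.625) ≈ 0.4939, f(3.5) ≈ -0.3508.
Sum = Δs · [f(0.875) + f(1.75) + f(2.625) + f(3.5)].
Sum ≈ 1.6578.

1.6578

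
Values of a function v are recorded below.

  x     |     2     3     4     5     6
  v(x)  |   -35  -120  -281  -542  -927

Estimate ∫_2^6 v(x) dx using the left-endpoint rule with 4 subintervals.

-978

Δx = 1.
Sum = 1·[(-35) + (-120) + (-281) + (-542)] = -978.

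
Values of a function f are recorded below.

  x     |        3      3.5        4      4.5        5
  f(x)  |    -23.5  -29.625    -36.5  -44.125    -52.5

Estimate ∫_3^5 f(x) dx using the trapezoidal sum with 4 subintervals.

Δx = 0.5.
T_4 = (0.5/2)·[(-23.5) + 2·(-29.625) + 2·(-36.5) + 2·(-44.125) + (-52.5)] = -74.125.

-74.125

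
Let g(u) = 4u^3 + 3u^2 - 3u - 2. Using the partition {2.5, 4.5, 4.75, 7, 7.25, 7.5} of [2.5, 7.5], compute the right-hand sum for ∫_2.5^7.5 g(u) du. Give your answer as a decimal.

Subinterval widths: 2, 0.25, 2.25, 0.25, 0.25.
Right endpoints: 4.5, 4.75, 7, 7.25, 7.5.
g(4.5) = 409.75, g(4.75) = 480.125, g(7) = 1496, g(7.25) = 1658.25, g(7.5) = 1831.75.
Sum = Σ Δu_i · g(u_i).
Sum = 5178.03125.

5178.03125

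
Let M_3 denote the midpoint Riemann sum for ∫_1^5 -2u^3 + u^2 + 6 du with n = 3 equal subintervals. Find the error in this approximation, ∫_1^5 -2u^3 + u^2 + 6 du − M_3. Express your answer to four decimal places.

-10.0741

Exact integral: ∫_1^5 f(u) du ≈ -246.666667.
M_3 ≈ -236.592593.
Error ≈ -246.666667 − (-236.592593) ≈ -10.0741.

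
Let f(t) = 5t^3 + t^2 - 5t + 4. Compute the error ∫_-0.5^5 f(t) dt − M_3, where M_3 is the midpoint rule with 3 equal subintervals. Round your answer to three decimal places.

Exact integral: ∫_-0.5^5 f(t) dt ≈ 783.00521.
M_3 ≈ 729.47251.
Error ≈ 783.00521 − 729.47251 ≈ 53.533.

53.533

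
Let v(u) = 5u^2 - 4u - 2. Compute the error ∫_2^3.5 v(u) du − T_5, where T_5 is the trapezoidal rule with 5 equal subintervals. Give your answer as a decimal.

-0.1125

Exact integral: ∫_2^3.5 v(u) du = 38.625.
T_5 = 38.7375.
Error = 38.625 − 38.7375 = -0.1125.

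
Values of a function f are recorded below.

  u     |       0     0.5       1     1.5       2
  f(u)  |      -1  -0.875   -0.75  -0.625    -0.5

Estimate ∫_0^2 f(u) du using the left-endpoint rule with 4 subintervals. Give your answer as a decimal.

Δu = 0.5.
Sum = 0.5·[(-1) + (-0.875) + (-0.75) + (-0.625)] = -1.625.

-1.625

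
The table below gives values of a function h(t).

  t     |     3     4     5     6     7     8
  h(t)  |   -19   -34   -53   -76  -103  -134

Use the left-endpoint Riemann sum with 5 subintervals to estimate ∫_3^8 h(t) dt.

Δt = 1.
Sum = 1·[(-19) + (-34) + (-53) + (-76) + (-103)] = -285.

-285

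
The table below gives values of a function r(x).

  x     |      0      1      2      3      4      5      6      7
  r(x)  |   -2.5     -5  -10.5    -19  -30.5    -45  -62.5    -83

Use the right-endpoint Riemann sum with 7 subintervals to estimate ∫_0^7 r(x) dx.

-255.5

Δx = 1.
Sum = 1·[(-5) + (-10.5) + (-19) + (-30.5) + (-45) + (-62.5) + (-83)] = -255.5.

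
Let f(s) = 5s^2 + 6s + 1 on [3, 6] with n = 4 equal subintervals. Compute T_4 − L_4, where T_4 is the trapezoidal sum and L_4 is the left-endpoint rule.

T_4 = 400.40625.
L_4 = 343.03125.
T_4 − L_4 = 57.375.

57.375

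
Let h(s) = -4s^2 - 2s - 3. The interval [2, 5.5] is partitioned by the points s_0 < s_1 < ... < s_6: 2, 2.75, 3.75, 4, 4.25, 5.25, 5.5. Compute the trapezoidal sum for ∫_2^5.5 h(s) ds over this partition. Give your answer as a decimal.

Subinterval widths: 0.75, 1, 0.25, 0.25, 1, 0.25.
h(2) = -23, h(2.75) = -38.75, h(3.75) = -66.75, h(4) = -75, h(4.25) = -83.75, h(5.25) = -123.75, h(5.5) = -135.
On each subinterval the trapezoid contributes (Δs_i/2)·[h(s_{i-1}) + h(s_i)].
Sum = -249.5625.

-249.5625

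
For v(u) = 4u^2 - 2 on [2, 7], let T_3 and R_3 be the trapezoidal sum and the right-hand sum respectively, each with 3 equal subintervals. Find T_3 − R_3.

-150

T_3 ≈ 445.92593.
R_3 ≈ 595.92593.
T_3 − R_3 = -150.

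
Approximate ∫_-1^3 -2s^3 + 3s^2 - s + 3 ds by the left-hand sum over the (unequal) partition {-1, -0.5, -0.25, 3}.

Subinterval widths: 0.5, 0.25, 3.25.
Left endpoints: -1, -0.5, -0.25.
f(-1) = 9, f(-0.5) = 4.5, f(-0.25) = 3.46875.
Sum = Σ Δs_i · f(s_i).
Sum = 16.8984375.

16.8984375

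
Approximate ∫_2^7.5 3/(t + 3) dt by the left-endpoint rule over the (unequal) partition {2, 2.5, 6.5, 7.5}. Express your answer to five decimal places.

2.79761

Subinterval widths: 0.5, 4, 1.
Left endpoints: 2, 2.5, 6.5.
f(2) = 0.6, f(2.5) = 6/11, f(6.5) = 6/19.
Sum = Σ Δt_i · f(t_i).
Sum ≈ 2.79761.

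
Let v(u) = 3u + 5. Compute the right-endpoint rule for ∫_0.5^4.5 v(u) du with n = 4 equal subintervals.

56

Δu = (4.5 − 0.5)/4 = 1.
Right endpoints: 1.5, 2.5, 3.5, 4.5.
v(1.5) = 9.5, v(2.5) = 12.5, v(3.5) = 15.5, v(4.5) = 18.5.
Sum = Δu · [v(1.5) + v(2.5) + v(3.5) + v(4.5)].
Sum = 56.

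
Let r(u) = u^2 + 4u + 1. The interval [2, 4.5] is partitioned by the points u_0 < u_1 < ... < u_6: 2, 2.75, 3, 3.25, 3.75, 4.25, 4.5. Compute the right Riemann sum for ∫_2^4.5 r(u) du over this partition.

69.1875

Subinterval widths: 0.75, 0.25, 0.25, 0.5, 0.5, 0.25.
Right endpoints: 2.75, 3, 3.25, 3.75, 4.25, 4.5.
r(2.75) = 19.5625, r(3) = 22, r(3.25) = 24.5625, r(3.75) = 30.0625, r(4.25) = 36.0625, r(4.5) = 39.25.
Sum = Σ Δu_i · r(u_i).
Sum = 69.1875.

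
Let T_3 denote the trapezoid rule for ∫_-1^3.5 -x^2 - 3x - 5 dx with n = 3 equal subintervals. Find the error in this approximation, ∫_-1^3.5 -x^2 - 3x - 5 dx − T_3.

Exact integral: ∫_-1^3.5 f(x) dx = -54.
T_3 = -55.6875.
Error = -54 − (-55.6875) = 1.6875.

1.6875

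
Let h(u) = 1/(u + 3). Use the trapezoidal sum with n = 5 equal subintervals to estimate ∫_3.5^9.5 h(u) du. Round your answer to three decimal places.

0.656

Δu = (9.5 − 3.5)/5 = 1.2.
h(3.5) = 2/13, h(4.7) = 10/77, h(5.9) = 10/89, h(7.1) = 10/101, h(8.3) = 10/113, h(9.5) = 0.08.
T_5 = (Δu/2)·[h(u_0) + 2h(u_1) + ... + 2h(u_{4}) + h(u_5)].
Sum ≈ 0.656.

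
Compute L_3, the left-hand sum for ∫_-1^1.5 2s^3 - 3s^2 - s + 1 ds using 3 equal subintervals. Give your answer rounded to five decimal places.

Δs = (1.5 − (-1))/3 = 5/6.
Left endpoints: -1, -1/6, 2/3.
f(-1) = -3, f(-1/6) = 29/27, f(2/3) = -11/27.
Sum = Δs · [f(-1) + f(-1/6) + f(2/3)].
Sum ≈ -1.94444.

-1.94444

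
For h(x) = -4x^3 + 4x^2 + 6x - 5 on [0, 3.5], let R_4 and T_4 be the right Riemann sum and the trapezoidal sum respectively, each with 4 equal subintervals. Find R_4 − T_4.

R_4 = -125.64453125.
T_4 = -81.23828125.
R_4 − T_4 = -44.40625.

-44.40625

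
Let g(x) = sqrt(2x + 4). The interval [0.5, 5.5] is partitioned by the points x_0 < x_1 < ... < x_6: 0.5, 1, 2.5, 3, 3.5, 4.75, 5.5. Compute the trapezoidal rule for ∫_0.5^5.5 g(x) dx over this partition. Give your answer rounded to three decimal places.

15.618

Subinterval widths: 0.5, 1.5, 0.5, 0.5, 1.25, 0.75.
g(0.5) ≈ 2.236, g(1) ≈ 2.449, g(2.5) ≈ 3.000, g(3) ≈ 3.162, g(3.5) ≈ 3.317, g(4.75) ≈ 3.674, g(5.5) ≈ 3.873.
On each subinterval the trapezoid contributes (Δx_i/2)·[g(x_{i-1}) + g(x_i)].
Sum ≈ 15.618.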